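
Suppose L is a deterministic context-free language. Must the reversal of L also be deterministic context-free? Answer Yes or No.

L = {c bⁿaⁿ : n≥0} ∪ {d b²ⁿaⁿ : n≥0} is a DCFL: the first symbol tells a deterministic PDA whether to pop one or two b's per a. Its reversal Lᴿ = {aⁿbⁿ c : n≥0} ∪ {aⁿb²ⁿ d : n≥0} is not. DCFLs are closed under right quotient by regular languages, and Lᴿ/{c, d} = {aⁿbⁿ : n≥0} ∪ {aⁿb²ⁿ : n≥0} — the standard context-free language accepted by no deterministic PDA (intuitively the machine would have to commit to a b-to-a ratio before the distinguishing marker arrives; formally, a DPDA for it would have a single run on aⁿb²ⁿ, accepting after the prefix aⁿbⁿ and accepting again after n more b's; an ordinary PDA that simulates it on a's and b's and, at any moment when it is accepting, may switch to reading only a fresh letter e while feeding each e to the simulation as a b, would accept aⁱbʲeᵏ (k≥1) exactly when both aⁱbʲ and aⁱbʲ⁺ᵏ are in the language, i.e. its language intersected with the regular set a*b*e⁺ would be exactly {aⁿbⁿeⁿ : n≥1} — impossible, since context-free languages are closed under intersection with regular sets and {aⁿbⁿeⁿ} is not context-free). So Lᴿ cannot be a DCFL.

No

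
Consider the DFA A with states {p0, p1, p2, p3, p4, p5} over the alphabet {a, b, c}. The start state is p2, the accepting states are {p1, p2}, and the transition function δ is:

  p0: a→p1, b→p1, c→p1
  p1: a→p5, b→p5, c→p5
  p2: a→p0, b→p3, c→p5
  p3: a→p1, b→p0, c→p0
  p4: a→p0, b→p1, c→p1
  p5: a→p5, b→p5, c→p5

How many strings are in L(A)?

The useful subgraph on states {p0, p1, p2, p3} is acyclic, so L(A) is finite; the longest accepting path visits 4 useful states, giving maximum string length 3.
Counting accepting paths from p2 by length: 1 of length 0, 4 of length 2, 6 of length 3. Total 11.

11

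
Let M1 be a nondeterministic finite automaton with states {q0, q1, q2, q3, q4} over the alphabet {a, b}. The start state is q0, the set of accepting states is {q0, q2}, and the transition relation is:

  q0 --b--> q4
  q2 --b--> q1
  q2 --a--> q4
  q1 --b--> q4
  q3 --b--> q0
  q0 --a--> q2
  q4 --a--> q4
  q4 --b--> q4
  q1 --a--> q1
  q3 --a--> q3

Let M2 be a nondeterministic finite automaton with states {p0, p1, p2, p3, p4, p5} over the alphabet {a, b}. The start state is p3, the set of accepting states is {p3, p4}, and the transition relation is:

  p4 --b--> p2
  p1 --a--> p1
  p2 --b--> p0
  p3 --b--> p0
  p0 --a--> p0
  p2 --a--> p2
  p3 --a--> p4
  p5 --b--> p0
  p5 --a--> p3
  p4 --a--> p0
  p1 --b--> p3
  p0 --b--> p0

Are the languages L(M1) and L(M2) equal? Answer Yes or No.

Yes

Exploring the product automaton M1 × M2 from the start pair (q0, p3), following both machines on each input symbol, reaches 4 state pairs: (q0, p3), (q2, p4), (q4, p0), (q1, p2).
M1 accepts in {q0, q2} and M2 accepts in {p3, p4}. In every reachable pair the two components are either both accepting — (q0, p3), (q2, p4) — or both non-accepting, so no string is accepted by exactly one of the machines: L(M1) \ L(M2) and L(M2) \ L(M1) are both empty.
Hence every string is accepted by M1 iff it is accepted by M2, and the two languages coincide.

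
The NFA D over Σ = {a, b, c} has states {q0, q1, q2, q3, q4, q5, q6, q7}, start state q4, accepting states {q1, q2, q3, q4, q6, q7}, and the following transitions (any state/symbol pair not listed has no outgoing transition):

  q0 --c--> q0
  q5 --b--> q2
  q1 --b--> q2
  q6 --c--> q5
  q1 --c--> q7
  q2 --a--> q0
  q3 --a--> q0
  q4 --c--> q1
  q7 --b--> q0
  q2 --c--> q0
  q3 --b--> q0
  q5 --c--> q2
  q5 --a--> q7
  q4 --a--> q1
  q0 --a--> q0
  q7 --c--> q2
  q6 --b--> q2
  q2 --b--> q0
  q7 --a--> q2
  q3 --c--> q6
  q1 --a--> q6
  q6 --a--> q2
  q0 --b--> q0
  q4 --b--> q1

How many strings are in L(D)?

The useful subgraph on states {q1, q2, q4, q5, q6, q7} is acyclic, so L(D) is finite; the longest accepting path visits 6 useful states, giving maximum string length 5.
Counting accepting paths from q4 by length: 1 of length 0, 3 of length 1, 9 of length 2, 12 of length 3, 9 of length 4, 6 of length 5. Total 40.

40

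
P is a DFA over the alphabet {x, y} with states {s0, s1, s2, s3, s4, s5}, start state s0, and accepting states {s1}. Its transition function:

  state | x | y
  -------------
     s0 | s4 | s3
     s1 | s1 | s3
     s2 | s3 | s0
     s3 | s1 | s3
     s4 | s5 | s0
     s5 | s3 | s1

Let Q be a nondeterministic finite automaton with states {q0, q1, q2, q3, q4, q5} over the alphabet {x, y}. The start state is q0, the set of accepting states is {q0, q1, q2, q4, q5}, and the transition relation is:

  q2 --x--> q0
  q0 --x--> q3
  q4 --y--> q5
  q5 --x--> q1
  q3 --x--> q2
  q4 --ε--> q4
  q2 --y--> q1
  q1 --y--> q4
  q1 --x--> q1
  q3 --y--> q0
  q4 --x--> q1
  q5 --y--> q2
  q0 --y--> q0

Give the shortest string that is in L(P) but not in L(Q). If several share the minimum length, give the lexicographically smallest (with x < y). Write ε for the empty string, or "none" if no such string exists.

yx

The string yx is accepted by P but not by Q.
No shorter string lies in the difference, and yx is the lexicographically first length-2 string in L(P) \ L(Q).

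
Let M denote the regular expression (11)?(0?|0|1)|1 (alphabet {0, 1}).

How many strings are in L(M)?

6

The expression has no Kleene star, so L(M) is finite. Expanding the alternatives gives {ε, 0, 1, 11, 110, 111}.
That is 1 of length 0, 2 of length 1, 1 of length 2, 2 of length 3: 6 strings in all.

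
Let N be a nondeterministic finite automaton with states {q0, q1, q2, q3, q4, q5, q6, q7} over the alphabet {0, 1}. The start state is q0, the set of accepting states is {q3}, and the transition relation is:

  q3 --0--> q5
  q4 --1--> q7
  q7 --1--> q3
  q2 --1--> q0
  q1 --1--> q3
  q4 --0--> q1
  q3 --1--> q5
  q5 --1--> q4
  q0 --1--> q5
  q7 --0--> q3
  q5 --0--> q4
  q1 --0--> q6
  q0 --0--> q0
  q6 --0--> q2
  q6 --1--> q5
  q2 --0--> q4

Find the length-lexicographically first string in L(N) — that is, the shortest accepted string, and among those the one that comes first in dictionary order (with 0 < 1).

A breadth-first search from q0 reaches an accepting state first via the path q0 → q5 → q4 → q1 → q3 on input 1001.
No string of length < 4 is accepted (BFS exhausts all shorter strings without reaching an accepting state), and 1001 is the lexicographically least accepting string of length 4.

1001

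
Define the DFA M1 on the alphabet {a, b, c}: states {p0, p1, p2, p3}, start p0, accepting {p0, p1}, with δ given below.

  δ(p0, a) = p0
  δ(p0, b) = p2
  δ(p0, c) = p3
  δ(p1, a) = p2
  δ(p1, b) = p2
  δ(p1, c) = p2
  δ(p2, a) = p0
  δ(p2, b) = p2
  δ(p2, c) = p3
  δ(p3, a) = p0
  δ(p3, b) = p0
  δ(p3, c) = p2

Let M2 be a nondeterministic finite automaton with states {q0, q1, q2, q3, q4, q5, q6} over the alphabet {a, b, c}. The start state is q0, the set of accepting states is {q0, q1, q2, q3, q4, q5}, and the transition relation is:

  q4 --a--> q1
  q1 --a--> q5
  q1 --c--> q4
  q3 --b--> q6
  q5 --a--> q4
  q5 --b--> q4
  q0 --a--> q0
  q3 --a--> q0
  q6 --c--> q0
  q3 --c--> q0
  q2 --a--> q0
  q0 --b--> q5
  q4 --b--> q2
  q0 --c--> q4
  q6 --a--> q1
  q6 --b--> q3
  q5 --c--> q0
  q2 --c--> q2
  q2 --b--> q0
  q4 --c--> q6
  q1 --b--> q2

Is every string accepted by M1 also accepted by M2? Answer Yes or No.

Exploring the product automaton M1 × M2 from the start pair (p0, q0), following both machines on each input symbol, reaches 16 state pairs: (p0, q0), (p2, q5), (p3, q4), (p0, q4), (p2, q4), (p3, q0), (p0, q1), (p0, q2), (p2, q6), (p2, q2), (p3, q6), (p0, q5), (p2, q0), (p3, q2), (p2, q3), (p0, q3).
M1 accepts in {p0, p1} and M2 accepts in {q0, q1, q2, q3, q4, q5}. The reachable pairs whose M1-component is accepting are (p0, q0), (p0, q4), (p0, q1), (p0, q2), (p0, q5), (p0, q3); in each of them the M2-component is accepting too, so the product for L(M1) \ L(M2) (M1-component accepting, M2-component rejecting) has no reachable accepting pair and the difference is empty.
Hence every string in L(M1) is also in L(M2).

Yes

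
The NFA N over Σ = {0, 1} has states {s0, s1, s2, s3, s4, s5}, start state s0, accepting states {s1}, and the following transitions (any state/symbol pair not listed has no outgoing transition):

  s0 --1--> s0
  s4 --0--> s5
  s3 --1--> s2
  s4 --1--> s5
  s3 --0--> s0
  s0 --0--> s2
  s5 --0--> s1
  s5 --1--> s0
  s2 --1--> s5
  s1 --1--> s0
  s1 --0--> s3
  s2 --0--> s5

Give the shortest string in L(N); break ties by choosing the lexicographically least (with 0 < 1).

000

A breadth-first search from s0 reaches an accepting state first via the path s0 → s2 → s5 → s1 on input 000.
No string of length < 3 is accepted (BFS exhausts all shorter strings without reaching an accepting state), and 000 is the lexicographically least accepting string of length 3.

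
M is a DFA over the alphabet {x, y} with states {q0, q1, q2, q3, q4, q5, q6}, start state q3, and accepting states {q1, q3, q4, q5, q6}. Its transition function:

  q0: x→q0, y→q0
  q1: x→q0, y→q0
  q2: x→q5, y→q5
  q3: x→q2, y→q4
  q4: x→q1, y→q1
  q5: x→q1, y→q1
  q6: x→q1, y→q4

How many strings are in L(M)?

The useful subgraph on states {q1, q2, q3, q4, q5} is acyclic, so L(M) is finite; the longest accepting path visits 4 useful states, giving maximum string length 3.
Counting accepting paths from q3 by length: 1 of length 0, 1 of length 1, 4 of length 2, 4 of length 3. Total 10.

10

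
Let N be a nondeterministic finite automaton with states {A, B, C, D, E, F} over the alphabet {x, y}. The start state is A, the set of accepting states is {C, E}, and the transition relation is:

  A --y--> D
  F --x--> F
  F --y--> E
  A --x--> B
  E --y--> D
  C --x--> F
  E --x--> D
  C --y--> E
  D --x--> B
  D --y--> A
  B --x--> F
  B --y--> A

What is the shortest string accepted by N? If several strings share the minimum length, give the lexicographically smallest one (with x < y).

A breadth-first search from A reaches an accepting state first via the path A → B → F → E on input xxy.
No string of length < 3 is accepted (BFS exhausts all shorter strings without reaching an accepting state), and xxy is the lexicographically least accepting string of length 3.

xxy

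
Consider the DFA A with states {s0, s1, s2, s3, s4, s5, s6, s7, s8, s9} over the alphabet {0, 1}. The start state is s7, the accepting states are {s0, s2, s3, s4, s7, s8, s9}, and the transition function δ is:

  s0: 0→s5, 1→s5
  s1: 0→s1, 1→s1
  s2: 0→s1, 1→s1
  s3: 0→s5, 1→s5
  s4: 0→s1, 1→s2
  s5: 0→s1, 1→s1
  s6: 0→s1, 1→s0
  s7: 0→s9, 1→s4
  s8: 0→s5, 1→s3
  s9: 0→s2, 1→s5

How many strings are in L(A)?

5

The useful subgraph on states {s2, s4, s7, s9} is acyclic, so L(A) is finite; the longest accepting path visits 3 useful states, giving maximum string length 2.
Counting accepting paths from s7 by length: 1 of length 0, 2 of length 1, 2 of length 2. Total 5.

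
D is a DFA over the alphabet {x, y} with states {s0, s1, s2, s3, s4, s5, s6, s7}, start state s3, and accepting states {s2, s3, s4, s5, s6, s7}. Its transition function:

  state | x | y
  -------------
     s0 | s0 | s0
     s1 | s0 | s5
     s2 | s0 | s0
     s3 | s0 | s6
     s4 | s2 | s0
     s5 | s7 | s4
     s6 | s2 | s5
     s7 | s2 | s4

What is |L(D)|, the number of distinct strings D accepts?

The useful subgraph on states {s2, s3, s4, s5, s6, s7} is acyclic, so L(D) is finite; the longest accepting path visits 6 useful states, giving maximum string length 5.
Counting accepting paths from s3 by length: 1 of length 0, 1 of length 1, 2 of length 2, 2 of length 3, 3 of length 4, 1 of length 5. Total 10.

10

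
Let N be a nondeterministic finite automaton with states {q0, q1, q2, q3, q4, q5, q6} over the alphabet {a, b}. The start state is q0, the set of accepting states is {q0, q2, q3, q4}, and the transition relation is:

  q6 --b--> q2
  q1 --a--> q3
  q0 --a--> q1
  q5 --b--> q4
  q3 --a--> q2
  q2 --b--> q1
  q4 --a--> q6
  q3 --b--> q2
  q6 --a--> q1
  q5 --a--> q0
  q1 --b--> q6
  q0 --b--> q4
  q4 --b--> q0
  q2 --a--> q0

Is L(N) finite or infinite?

State q0 is reachable from the start and can reach an accepting state, and it lies on the cycle q0 → q1 → q3 → q2 → q0.
Traversing that cycle any number of times yields accepted strings of unbounded length, so the language is infinite.

infinite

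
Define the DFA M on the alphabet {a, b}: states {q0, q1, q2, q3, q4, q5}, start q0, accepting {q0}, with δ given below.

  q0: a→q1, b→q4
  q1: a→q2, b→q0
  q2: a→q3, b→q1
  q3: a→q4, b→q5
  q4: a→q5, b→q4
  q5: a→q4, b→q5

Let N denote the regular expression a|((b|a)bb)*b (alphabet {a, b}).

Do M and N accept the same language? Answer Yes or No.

The empty string ε is accepted by M but rejected by N.
So L(M) ≠ L(N).

No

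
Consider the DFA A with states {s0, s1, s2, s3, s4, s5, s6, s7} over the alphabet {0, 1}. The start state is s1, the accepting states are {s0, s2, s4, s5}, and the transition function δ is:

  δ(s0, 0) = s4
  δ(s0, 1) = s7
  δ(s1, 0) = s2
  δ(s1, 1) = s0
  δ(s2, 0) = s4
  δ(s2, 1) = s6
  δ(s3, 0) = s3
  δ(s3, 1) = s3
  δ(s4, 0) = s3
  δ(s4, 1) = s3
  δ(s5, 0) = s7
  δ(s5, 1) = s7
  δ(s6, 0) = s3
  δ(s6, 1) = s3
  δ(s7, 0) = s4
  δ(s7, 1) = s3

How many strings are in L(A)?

5

The useful subgraph on states {s0, s1, s2, s4, s7} is acyclic, so L(A) is finite; the longest accepting path visits 4 useful states, giving maximum string length 3.
Counting accepting paths from s1 by length: 2 of length 1, 2 of length 2, 1 of length 3. Total 5.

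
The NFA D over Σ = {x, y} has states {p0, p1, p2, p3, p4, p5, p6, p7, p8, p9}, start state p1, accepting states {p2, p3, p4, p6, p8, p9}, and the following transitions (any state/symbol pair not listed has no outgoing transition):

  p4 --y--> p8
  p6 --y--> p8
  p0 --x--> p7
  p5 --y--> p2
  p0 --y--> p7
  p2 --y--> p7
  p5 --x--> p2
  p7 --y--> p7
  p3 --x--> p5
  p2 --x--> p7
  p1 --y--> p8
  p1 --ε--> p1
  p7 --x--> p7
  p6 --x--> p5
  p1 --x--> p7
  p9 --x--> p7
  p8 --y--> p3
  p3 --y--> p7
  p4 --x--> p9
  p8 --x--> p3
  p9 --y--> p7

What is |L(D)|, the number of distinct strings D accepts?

7

The useful subgraph on states {p1, p2, p3, p5, p8} is acyclic, so L(D) is finite; the longest accepting path visits 5 useful states, giving maximum string length 4.
Counting accepting paths from p1 by length: 1 of length 1, 2 of length 2, 4 of length 4. Total 7.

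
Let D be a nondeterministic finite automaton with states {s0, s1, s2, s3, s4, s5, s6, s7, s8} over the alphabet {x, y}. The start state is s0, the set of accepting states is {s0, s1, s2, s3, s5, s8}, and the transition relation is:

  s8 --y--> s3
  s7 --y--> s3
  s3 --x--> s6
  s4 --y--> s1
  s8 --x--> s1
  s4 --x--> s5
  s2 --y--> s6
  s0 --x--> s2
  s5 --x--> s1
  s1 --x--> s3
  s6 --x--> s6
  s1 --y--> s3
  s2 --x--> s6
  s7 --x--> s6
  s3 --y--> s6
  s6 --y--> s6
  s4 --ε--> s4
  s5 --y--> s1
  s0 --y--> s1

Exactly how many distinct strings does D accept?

5

The useful subgraph on states {s0, s1, s2, s3} is acyclic, so L(D) is finite; the longest accepting path visits 3 useful states, giving maximum string length 2.
Counting accepting paths from s0 by length: 1 of length 0, 2 of length 1, 2 of length 2. Total 5.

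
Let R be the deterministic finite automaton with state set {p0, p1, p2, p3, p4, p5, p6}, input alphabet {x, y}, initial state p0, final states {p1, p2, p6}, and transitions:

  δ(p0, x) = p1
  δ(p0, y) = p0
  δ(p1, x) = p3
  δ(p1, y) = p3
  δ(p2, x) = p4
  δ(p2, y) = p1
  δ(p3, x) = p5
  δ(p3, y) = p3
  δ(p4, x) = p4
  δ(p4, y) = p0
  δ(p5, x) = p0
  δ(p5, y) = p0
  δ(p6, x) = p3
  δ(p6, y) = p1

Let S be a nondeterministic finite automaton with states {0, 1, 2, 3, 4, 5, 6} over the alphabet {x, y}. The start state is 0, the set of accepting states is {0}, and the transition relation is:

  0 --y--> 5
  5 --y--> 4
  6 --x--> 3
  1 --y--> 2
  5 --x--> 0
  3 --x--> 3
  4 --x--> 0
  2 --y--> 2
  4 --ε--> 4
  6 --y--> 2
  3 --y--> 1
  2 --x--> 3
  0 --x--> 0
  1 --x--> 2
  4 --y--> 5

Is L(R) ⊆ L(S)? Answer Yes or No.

Yes

Exploring the product automaton R × S from the start pair (p0, 0), following both machines on each input symbol, reaches 8 state pairs: (p0, 0), (p1, 0), (p0, 5), (p3, 0), (p3, 5), (p0, 4), (p5, 0), (p3, 4).
R accepts in {p1, p2, p6} and S accepts in {0}. The reachable pairs whose R-component is accepting are (p1, 0); in each of them the S-component is accepting too, so the product for L(R) \ L(S) (R-component accepting, S-component rejecting) has no reachable accepting pair and the difference is empty.
Hence every string in L(R) is also in L(S).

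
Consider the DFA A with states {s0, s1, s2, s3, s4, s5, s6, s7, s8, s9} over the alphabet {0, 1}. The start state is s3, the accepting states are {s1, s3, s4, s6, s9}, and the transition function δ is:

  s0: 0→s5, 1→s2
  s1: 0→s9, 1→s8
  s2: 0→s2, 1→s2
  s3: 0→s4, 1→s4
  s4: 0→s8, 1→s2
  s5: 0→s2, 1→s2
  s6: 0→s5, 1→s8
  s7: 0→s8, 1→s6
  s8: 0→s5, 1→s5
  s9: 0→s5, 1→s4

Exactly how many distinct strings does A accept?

The useful subgraph on states {s3, s4} is acyclic, so L(A) is finite; the longest accepting path visits 2 useful states, giving maximum string length 1.
Counting accepting paths from s3 by length: 1 of length 0, 2 of length 1. Total 3.

3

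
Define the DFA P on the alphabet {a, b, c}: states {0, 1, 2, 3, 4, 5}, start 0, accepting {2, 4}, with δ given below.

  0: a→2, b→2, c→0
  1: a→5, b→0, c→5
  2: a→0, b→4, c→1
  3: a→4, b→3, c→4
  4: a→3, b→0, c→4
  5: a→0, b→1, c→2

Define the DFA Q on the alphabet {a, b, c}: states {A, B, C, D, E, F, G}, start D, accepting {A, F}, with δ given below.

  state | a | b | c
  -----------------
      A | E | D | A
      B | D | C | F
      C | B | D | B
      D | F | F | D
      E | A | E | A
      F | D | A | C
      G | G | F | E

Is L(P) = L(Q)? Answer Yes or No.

Exploring the product automaton P × Q from the start pair (0, D), following both machines on each input symbol, reaches 6 state pairs: (0, D), (2, F), (4, A), (1, C), (3, E), (5, B).
P accepts in {2, 4} and Q accepts in {A, F}. In every reachable pair the two components are either both accepting — (2, F), (4, A) — or both non-accepting, so no string is accepted by exactly one of the machines: L(P) \ L(Q) and L(Q) \ L(P) are both empty.
Hence every string is accepted by P iff it is accepted by Q, and the two languages coincide.

Yes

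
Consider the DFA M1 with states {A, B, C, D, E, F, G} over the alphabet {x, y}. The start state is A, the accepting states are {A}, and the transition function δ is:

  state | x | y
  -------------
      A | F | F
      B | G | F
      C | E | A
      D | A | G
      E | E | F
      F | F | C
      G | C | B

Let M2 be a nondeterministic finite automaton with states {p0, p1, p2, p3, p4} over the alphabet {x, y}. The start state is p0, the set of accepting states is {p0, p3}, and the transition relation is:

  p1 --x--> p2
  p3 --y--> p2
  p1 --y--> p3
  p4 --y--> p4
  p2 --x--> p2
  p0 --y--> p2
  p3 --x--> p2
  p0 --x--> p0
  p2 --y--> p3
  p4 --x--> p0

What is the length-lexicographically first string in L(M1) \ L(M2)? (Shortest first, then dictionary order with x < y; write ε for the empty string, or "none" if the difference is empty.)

yyy

The string yyy is accepted by M1 but not by M2.
No shorter string lies in the difference, and yyy is the lexicographically first length-3 string in L(M1) \ L(M2).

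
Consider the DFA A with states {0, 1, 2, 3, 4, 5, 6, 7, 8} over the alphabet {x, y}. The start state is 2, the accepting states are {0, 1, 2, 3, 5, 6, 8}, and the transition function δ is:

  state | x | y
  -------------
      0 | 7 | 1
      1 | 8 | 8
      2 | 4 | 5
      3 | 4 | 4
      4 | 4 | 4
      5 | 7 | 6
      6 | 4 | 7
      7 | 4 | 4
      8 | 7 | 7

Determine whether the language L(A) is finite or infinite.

finite

The useful states (reachable from 2 and able to reach an accepting state) are {2, 5, 6}.
Restricted to these states the transition graph has no cycle, so every accepting path has bounded length and L is finite.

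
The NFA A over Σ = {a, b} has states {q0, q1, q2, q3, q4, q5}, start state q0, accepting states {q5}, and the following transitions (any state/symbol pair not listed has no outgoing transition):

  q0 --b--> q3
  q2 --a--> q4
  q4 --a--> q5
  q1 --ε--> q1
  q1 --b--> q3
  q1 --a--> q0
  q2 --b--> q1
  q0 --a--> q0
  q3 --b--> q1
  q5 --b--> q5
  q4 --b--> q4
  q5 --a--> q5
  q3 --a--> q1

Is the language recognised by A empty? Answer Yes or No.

The states reachable from the start state are {q0, q1, q3}.
None of the accepting states {q5} is reachable, so no string is accepted and L(A) = ∅.

Yes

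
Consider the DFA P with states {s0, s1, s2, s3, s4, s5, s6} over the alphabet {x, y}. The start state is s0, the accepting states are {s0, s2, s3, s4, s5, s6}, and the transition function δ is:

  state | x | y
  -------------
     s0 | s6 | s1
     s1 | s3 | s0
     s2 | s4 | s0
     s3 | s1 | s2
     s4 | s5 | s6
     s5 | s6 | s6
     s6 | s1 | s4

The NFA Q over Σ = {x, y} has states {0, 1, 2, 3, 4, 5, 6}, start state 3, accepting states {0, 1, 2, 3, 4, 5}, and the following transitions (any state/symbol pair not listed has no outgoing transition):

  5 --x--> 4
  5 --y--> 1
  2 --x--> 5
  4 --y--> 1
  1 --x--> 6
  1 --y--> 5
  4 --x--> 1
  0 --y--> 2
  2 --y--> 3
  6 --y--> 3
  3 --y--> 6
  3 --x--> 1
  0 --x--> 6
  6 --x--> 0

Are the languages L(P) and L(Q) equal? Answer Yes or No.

Yes

Exploring the product automaton P × Q from the start pair (s0, 3), following both machines on each input symbol, reaches 7 state pairs: (s0, 3), (s6, 1), (s1, 6), (s4, 5), (s3, 0), (s5, 4), (s2, 2).
P accepts in {s0, s2, s3, s4, s5, s6} and Q accepts in {0, 1, 2, 3, 4, 5}. In every reachable pair the two components are either both accepting — (s0, 3), (s6, 1), (s4, 5), (s3, 0), (s5, 4), (s2, 2) — or both non-accepting, so no string is accepted by exactly one of the machines: L(P) \ L(Q) and L(Q) \ L(P) are both empty.
Hence every string is accepted by P iff it is accepted by Q, and the two languages coincide.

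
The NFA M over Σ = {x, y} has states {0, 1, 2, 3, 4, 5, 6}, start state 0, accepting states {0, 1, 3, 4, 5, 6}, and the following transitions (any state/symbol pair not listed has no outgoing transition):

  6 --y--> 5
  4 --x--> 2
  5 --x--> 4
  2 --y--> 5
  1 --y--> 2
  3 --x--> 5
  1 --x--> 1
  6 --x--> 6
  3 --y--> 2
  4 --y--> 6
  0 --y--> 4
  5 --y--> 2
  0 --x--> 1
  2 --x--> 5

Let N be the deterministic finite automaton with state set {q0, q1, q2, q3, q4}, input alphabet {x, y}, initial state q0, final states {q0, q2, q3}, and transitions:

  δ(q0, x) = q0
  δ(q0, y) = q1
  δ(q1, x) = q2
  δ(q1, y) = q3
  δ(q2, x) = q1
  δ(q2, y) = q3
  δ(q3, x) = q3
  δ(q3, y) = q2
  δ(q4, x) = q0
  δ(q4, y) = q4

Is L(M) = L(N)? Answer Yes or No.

The string y is accepted by M but rejected by N.
So L(M) ≠ L(N).

No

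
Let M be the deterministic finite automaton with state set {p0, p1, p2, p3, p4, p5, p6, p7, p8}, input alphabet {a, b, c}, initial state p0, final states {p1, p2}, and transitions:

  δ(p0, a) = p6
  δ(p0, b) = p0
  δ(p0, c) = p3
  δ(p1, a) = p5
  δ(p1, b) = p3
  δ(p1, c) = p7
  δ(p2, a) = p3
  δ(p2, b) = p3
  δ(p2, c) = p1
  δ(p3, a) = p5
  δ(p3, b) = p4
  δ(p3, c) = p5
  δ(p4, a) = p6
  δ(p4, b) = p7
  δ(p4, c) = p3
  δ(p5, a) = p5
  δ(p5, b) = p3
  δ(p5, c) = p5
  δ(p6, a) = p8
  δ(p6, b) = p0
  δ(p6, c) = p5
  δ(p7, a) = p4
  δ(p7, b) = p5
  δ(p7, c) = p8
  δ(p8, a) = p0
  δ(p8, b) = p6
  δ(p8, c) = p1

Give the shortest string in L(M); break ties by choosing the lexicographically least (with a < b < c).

aac

A breadth-first search from p0 reaches an accepting state first via the path p0 → p6 → p8 → p1 on input aac.
No string of length < 3 is accepted (BFS exhausts all shorter strings without reaching an accepting state), and aac is the lexicographically least accepting string of length 3.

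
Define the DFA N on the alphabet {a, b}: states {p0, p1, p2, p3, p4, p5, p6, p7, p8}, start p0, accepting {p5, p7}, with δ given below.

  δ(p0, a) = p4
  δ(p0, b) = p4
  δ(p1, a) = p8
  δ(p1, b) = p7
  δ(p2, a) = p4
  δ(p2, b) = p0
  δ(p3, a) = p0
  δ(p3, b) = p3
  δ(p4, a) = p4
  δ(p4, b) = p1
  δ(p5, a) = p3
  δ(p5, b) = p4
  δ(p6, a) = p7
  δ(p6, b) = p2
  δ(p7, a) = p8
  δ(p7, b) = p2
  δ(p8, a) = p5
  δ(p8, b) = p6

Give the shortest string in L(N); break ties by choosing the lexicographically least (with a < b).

abb

A breadth-first search from p0 reaches an accepting state first via the path p0 → p4 → p1 → p7 on input abb.
No string of length < 3 is accepted (BFS exhausts all shorter strings without reaching an accepting state), and abb is the lexicographically least accepting string of length 3.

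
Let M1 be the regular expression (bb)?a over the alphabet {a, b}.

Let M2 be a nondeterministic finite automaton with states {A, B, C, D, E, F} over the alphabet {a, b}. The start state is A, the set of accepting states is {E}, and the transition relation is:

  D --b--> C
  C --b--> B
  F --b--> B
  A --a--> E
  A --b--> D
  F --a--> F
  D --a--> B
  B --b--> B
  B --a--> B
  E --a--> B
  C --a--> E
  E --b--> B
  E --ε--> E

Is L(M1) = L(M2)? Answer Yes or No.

Converting the expression M1 to a DFA (subset construction, then merging equivalent states) gives the minimal DFA with states {r0, r1, r2, r3, r4}, start state r0, accepting states {r1} and transitions r0: a→r1, b→r2; r1: a→r3, b→r3; r2: a→r3, b→r4; r3: a→r3, b→r3; r4: a→r1, b→r3.
Exploring the product automaton M1 × M2 from the start pair (r0, A), following both machines on each input symbol, reaches 5 state pairs: (r0, A), (r1, E), (r2, D), (r3, B), (r4, C).
M1 accepts in {r1} and M2 accepts in {E}. In every reachable pair the two components are either both accepting — (r1, E) — or both non-accepting, so no string is accepted by exactly one of the machines: L(M1) \ L(M2) and L(M2) \ L(M1) are both empty.
Hence every string is accepted by M1 iff it is accepted by M2, and the two languages coincide.

Yes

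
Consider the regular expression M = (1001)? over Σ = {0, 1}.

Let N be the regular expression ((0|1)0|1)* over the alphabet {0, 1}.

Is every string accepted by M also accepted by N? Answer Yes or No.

Yes

Converting the expression M to a DFA (subset construction, then merging equivalent states) gives the minimal DFA with states {m0, m1, m2, m3, m4, m5}, start state m0, accepting states {m0, m5} and transitions m0: 0→m1, 1→m2; m1: 0→m1, 1→m1; m2: 0→m3, 1→m1; m3: 0→m4, 1→m1; m4: 0→m1, 1→m5; m5: 0→m1, 1→m1.
Converting the expression N to a DFA (subset construction, then merging equivalent states) gives the minimal DFA with states {n0, n1, n2, n3}, start state n0, accepting states {n0, n2} and transitions n0: 0→n1, 1→n2; n1: 0→n0, 1→n3; n2: 0→n2, 1→n2; n3: 0→n3, 1→n3.
Exploring the product automaton M × N from the start pair (m0, n0), following both machines on each input symbol, reaches 9 state pairs: (m0, n0), (m1, n1), (m2, n2), (m1, n0), (m1, n3), (m3, n2), (m1, n2), (m4, n2), (m5, n2).
M accepts in {m0, m5} and N accepts in {n0, n2}. The reachable pairs whose M-component is accepting are (m0, n0), (m5, n2); in each of them the N-component is accepting too, so the product for L(M) \ L(N) (M-component accepting, N-component rejecting) has no reachable accepting pair and the difference is empty.
Hence every string in L(M) is also in L(N).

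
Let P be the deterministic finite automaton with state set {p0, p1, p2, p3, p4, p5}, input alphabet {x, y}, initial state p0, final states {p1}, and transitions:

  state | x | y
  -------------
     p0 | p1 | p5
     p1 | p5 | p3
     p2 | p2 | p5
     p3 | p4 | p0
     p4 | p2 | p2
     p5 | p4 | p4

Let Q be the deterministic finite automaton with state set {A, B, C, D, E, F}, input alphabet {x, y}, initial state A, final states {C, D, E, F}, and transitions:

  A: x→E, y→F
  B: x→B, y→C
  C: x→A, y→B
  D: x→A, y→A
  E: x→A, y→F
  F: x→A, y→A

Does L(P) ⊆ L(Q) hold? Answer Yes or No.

Yes

Exploring the product automaton P × Q from the start pair (p0, A), following both machines on each input symbol, reaches 11 state pairs: (p0, A), (p1, E), (p5, F), (p5, A), (p3, F), (p4, A), (p4, E), (p4, F), (p2, E), (p2, F), (p2, A).
P accepts in {p1} and Q accepts in {C, D, E, F}. The reachable pairs whose P-component is accepting are (p1, E); in each of them the Q-component is accepting too, so the product for L(P) \ L(Q) (P-component accepting, Q-component rejecting) has no reachable accepting pair and the difference is empty.
Hence every string in L(P) is also in L(Q).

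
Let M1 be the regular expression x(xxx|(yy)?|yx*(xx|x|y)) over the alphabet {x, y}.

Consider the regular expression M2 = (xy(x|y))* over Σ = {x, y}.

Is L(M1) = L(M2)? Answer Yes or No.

No

The string x is accepted by M1 but rejected by M2.
So L(M1) ≠ L(M2).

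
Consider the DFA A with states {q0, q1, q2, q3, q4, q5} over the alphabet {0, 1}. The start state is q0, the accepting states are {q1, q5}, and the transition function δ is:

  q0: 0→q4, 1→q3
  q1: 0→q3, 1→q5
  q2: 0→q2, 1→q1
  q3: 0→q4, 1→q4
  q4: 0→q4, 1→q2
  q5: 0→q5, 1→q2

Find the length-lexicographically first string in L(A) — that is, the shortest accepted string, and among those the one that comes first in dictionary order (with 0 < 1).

A breadth-first search from q0 reaches an accepting state first via the path q0 → q4 → q2 → q1 on input 011.
No string of length < 3 is accepted (BFS exhausts all shorter strings without reaching an accepting state), and 011 is the lexicographically least accepting string of length 3.

011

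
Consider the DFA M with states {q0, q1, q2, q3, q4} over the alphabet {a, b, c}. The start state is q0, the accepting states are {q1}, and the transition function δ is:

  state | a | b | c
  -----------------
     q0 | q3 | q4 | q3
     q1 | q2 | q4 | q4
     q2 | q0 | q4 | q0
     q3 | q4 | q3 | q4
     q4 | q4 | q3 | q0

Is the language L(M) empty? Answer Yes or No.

Yes

The states reachable from the start state are {q0, q3, q4}.
None of the accepting states {q1} is reachable, so no string is accepted and L(M) = ∅.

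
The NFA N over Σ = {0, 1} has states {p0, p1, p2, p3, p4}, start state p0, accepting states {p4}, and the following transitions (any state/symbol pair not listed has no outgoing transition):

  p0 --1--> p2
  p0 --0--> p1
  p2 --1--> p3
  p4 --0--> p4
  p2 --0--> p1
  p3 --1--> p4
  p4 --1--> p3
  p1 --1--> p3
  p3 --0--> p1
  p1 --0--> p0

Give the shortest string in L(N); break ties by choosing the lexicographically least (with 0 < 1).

A breadth-first search from p0 reaches an accepting state first via the path p0 → p1 → p3 → p4 on input 011.
No string of length < 3 is accepted (BFS exhausts all shorter strings without reaching an accepting state), and 011 is the lexicographically least accepting string of length 3.

011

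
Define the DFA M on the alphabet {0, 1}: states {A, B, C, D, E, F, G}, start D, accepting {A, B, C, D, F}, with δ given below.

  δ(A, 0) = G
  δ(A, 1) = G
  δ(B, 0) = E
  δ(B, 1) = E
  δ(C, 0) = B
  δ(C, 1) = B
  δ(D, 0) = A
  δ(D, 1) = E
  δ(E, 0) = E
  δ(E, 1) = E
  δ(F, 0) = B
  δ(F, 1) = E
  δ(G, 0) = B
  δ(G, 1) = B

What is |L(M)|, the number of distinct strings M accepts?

The useful subgraph on states {A, B, D, G} is acyclic, so L(M) is finite; the longest accepting path visits 4 useful states, giving maximum string length 3.
Counting accepting paths from D by length: 1 of length 0, 1 of length 1, 4 of length 3. Total 6.

6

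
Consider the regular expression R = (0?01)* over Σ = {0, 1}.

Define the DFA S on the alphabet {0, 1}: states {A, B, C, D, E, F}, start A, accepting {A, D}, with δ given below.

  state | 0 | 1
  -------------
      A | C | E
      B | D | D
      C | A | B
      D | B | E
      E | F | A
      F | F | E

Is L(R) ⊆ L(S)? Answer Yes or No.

The string 01 is in L(R) but not in L(S).
So L(R) ⊄ L(S).

No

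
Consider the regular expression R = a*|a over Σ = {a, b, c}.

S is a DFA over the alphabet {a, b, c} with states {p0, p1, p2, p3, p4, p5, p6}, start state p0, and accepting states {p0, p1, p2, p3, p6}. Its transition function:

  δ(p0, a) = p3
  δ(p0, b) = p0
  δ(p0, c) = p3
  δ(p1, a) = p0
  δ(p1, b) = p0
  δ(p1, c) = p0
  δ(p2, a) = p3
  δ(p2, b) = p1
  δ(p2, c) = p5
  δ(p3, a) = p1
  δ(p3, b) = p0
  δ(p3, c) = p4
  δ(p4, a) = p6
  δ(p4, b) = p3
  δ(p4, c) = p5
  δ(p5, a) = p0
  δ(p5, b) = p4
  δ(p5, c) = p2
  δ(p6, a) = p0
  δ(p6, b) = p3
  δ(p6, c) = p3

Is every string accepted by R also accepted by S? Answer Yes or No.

Converting the expression R to a DFA (subset construction, then merging equivalent states) gives the minimal DFA with states {r0, r1}, start state r0, accepting states {r0} and transitions r0: a→r0, b→r1, c→r1; r1: a→r1, b→r1, c→r1.
Exploring the product automaton R × S from the start pair (r0, p0), following both machines on each input symbol, reaches 10 state pairs: (r0, p0), (r0, p3), (r1, p0), (r1, p3), (r0, p1), (r1, p4), (r1, p1), (r1, p6), (r1, p5), (r1, p2).
R accepts in {r0} and S accepts in {p0, p1, p2, p3, p6}. The reachable pairs whose R-component is accepting are (r0, p0), (r0, p3), (r0, p1); in each of them the S-component is accepting too, so the product for L(R) \ L(S) (R-component accepting, S-component rejecting) has no reachable accepting pair and the difference is empty.
Hence every string in L(R) is also in L(S).

Yes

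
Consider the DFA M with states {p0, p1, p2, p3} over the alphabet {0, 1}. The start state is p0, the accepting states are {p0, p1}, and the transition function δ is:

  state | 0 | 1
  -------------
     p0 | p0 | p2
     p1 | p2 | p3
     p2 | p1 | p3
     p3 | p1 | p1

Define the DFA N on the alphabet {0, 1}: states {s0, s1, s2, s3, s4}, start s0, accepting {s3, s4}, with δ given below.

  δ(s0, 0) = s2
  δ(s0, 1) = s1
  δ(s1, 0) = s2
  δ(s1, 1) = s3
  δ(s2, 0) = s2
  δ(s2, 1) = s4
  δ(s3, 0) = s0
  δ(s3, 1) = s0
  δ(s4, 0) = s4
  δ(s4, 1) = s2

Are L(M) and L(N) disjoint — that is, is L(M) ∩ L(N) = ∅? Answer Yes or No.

The string 010 is accepted by both M and N.
Hence L(M) ∩ L(N) ≠ ∅.

No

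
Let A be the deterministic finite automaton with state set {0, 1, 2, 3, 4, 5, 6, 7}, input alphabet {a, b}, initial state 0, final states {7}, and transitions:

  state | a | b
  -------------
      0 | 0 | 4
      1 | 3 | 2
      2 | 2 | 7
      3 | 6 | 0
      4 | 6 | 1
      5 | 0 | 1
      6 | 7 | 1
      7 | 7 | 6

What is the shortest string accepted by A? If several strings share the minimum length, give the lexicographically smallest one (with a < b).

A breadth-first search from 0 reaches an accepting state first via the path 0 → 4 → 6 → 7 on input baa.
No string of length < 3 is accepted (BFS exhausts all shorter strings without reaching an accepting state), and baa is the lexicographically least accepting string of length 3.

baa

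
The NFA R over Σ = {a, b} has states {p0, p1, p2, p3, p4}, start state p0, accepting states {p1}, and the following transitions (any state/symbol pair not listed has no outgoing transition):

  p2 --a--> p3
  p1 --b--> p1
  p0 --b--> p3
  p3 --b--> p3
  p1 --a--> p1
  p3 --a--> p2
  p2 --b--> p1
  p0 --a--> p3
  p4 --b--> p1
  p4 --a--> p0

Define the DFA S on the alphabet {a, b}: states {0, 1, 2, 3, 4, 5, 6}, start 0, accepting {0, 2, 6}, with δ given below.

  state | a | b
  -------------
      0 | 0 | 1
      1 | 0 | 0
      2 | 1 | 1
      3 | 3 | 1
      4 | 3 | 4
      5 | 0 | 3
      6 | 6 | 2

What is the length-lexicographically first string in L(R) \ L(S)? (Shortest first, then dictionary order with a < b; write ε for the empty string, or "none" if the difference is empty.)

The string aab is accepted by R but not by S.
No shorter string lies in the difference, and aab is the lexicographically first length-3 string in L(R) \ L(S).

aab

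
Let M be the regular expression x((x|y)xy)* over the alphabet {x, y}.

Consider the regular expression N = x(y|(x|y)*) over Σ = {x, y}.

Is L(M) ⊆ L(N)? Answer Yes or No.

Converting the expression M to a DFA (subset construction, then merging equivalent states) gives the minimal DFA with states {m0, m1, m2, m3, m4}, start state m0, accepting states {m1} and transitions m0: x→m1, y→m2; m1: x→m3, y→m3; m2: x→m2, y→m2; m3: x→m4, y→m2; m4: x→m2, y→m1.
Converting the expression N to a DFA (subset construction, then merging equivalent states) gives the minimal DFA with states {n0, n1, n2}, start state n0, accepting states {n1} and transitions n0: x→n1, y→n2; n1: x→n1, y→n1; n2: x→n2, y→n2.
Exploring the product automaton M × N from the start pair (m0, n0), following both machines on each input symbol, reaches 6 state pairs: (m0, n0), (m1, n1), (m2, n2), (m3, n1), (m4, n1), (m2, n1).
M accepts in {m1} and N accepts in {n1}. The reachable pairs whose M-component is accepting are (m1, n1); in each of them the N-component is accepting too, so the product for L(M) \ L(N) (M-component accepting, N-component rejecting) has no reachable accepting pair and the difference is empty.
Hence every string in L(M) is also in L(N).

Yes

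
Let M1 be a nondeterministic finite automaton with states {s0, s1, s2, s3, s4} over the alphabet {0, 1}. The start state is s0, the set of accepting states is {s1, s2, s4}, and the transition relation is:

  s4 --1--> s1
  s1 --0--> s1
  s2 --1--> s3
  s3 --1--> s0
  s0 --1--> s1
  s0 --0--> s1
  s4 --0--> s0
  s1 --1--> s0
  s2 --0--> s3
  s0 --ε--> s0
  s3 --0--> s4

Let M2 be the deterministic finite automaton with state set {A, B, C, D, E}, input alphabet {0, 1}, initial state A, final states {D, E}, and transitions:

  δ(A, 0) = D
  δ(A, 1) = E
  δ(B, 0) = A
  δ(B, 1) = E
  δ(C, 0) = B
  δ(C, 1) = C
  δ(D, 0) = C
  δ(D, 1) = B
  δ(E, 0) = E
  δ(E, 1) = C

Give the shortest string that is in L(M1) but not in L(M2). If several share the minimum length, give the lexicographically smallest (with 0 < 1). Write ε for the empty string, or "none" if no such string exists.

00

The string 00 is accepted by M1 but not by M2.
No shorter string lies in the difference, and 00 is the lexicographically first length-2 string in L(M1) \ L(M2).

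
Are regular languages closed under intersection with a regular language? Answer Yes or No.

Yes

This is a special case of closure under intersection: the product of the two DFAs, accepting on F₁ × F₂, recognises the intersection.
So the regular languages are closed under intersection with a regular language.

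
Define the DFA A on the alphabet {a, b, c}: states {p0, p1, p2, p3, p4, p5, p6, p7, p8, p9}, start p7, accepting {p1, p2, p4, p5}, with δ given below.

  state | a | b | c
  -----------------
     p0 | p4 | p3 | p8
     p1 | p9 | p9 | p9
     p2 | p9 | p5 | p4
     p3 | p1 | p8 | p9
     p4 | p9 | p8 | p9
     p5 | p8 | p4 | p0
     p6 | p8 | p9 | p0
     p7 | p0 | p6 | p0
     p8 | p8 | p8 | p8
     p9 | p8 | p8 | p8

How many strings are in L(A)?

The useful subgraph on states {p0, p1, p3, p4, p6, p7} is acyclic, so L(A) is finite; the longest accepting path visits 5 useful states, giving maximum string length 4.
Counting accepting paths from p7 by length: 2 of length 2, 3 of length 3, 1 of length 4. Total 6.

6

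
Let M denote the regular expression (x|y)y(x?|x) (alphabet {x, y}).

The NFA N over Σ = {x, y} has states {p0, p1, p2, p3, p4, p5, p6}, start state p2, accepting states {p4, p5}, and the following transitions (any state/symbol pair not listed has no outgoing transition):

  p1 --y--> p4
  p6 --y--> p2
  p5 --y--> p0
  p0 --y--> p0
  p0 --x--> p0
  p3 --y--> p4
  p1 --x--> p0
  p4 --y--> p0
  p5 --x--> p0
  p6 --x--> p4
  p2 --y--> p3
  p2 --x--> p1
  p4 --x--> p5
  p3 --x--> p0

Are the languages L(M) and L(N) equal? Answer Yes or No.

Converting the expression M to a DFA (subset construction, then merging equivalent states) gives the minimal DFA with states {m0, m1, m2, m3, m4}, start state m0, accepting states {m3, m4} and transitions m0: x→m1, y→m1; m1: x→m2, y→m3; m2: x→m2, y→m2; m3: x→m4, y→m2; m4: x→m2, y→m2.
Exploring the product automaton M × N from the start pair (m0, p2), following both machines on each input symbol, reaches 6 state pairs: (m0, p2), (m1, p1), (m1, p3), (m2, p0), (m3, p4), (m4, p5).
M accepts in {m3, m4} and N accepts in {p4, p5}. In every reachable pair the two components are either both accepting — (m3, p4), (m4, p5) — or both non-accepting, so no string is accepted by exactly one of the machines: L(M) \ L(N) and L(N) \ L(M) are both empty.
Hence every string is accepted by M iff it is accepted by N, and the two languages coincide.

Yes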